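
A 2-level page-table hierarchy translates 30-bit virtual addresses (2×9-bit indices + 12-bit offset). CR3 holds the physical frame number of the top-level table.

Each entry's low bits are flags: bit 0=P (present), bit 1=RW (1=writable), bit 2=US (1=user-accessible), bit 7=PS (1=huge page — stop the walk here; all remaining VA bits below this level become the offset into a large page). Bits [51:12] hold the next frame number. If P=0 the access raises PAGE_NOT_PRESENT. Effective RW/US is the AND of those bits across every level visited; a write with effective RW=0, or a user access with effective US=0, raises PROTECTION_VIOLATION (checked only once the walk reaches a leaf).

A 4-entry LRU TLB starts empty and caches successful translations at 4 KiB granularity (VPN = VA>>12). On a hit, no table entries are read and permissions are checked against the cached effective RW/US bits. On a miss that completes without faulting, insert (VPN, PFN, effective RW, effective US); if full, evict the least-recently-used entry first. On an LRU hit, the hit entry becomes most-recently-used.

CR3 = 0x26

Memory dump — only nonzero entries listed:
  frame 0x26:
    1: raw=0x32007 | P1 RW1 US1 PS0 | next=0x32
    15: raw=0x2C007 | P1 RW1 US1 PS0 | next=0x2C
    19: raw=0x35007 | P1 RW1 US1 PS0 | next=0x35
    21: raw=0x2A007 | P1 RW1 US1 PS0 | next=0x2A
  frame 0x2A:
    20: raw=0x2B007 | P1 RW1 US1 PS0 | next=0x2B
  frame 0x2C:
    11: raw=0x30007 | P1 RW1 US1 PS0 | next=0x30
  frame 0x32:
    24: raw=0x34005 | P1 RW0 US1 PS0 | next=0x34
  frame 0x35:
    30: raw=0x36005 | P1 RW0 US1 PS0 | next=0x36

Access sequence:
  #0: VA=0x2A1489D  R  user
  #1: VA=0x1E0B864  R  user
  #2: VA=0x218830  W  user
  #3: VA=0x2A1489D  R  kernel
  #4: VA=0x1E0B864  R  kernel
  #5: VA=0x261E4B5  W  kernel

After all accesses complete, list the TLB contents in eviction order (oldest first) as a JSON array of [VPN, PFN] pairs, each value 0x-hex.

Trace:
#0 VA=0x2A1489D (r,user):
  [0] read 0x26 idx=21: raw=0x2A007 flags P=1 W=1 U=1 S=0
  [1] read 0x2A idx=20: raw=0x2B007 flags P=1 W=1 U=1 S=0
  → PA=0x2B89D  (2 entries read)
#1 VA=0x1E0B864 (r,user):
  [0] read 0x26 idx=15: raw=0x2C007 flags P=1 W=1 U=1 S=0
  [1] read 0x2C idx=11: raw=0x30007 flags P=1 W=1 U=1 S=0
  → PA=0x30864  (2 entries read)
#2 VA=0x218830 (w,user):
  [0] read 0x26 idx=1: raw=0x32007 flags P=1 W=1 U=1 S=0
  [1] read 0x32 idx=24: raw=0x34005 flags P=1 W=0 U=1 S=0
  ⇒ fault: PROTECTION_VIOLATION  — 2 lookups
#3 VA=0x2A1489D (r,kernel):
  TLB hit vpn=0x2A14 → PA=0x2B89D
#4 VA=0x1E0B864 (r,kernel):
  TLB hit vpn=0x1E0B → PA=0x30864
#5 VA=0x261E4B5 (w,kernel):
  [0] read 0x26 idx=19: raw=0x35007 flags P=1 W=1 U=1 S=0
  [1] read 0x35 idx=30: raw=0x36005 flags P=1 W=0 U=1 S=0
  ⇒ fault: PROTECTION_VIOLATION  — 2 lookups

TLB: [["0x2A14", "0x2B"], ["0x1E0B", "0x30"]]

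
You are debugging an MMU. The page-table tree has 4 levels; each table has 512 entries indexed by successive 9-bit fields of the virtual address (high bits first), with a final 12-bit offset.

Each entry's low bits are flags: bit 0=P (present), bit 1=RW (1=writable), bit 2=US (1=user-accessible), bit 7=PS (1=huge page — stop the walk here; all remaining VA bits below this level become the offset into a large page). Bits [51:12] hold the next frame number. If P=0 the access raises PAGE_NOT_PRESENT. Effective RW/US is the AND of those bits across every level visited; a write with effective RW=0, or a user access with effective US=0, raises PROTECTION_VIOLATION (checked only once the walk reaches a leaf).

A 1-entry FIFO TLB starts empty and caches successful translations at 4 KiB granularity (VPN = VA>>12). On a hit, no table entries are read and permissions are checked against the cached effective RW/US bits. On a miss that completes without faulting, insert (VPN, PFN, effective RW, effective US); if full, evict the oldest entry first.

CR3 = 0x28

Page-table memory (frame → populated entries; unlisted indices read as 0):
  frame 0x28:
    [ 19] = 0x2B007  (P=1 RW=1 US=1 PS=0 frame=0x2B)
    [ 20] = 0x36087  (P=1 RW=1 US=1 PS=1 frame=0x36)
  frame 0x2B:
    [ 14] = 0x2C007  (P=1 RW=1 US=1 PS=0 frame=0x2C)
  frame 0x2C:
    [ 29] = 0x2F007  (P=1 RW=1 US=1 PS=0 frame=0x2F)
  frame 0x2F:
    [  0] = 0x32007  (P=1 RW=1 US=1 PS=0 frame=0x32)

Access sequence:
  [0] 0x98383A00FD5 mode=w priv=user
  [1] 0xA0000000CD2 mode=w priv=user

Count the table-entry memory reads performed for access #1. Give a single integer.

Walk each access:
#0 VA=0x98383A00FD5 (w,user):
  [0] read 0x28 idx=19: raw=0x2B007 flags P=1 W=1 U=1 S=0
  [1] read 0x2B idx=14: raw=0x2C007 flags P=1 W=1 U=1 S=0
  [2] read 0x2C idx=29: raw=0x2F007 flags P=1 W=1 U=1 S=0
  [3] read 0x2F idx=0: raw=0x32007 flags P=1 W=1 U=1 S=0
  → PA=0x32FD5  (4 entries read)
#1 VA=0xA0000000CD2 (w,user):
  [0] read 0x28 idx=20: raw=0x36087 flags P=1 W=1 U=1 S=1
  → PA=0x36CD2 (huge @L0)  (1 entries read)

Entries read for #1: 1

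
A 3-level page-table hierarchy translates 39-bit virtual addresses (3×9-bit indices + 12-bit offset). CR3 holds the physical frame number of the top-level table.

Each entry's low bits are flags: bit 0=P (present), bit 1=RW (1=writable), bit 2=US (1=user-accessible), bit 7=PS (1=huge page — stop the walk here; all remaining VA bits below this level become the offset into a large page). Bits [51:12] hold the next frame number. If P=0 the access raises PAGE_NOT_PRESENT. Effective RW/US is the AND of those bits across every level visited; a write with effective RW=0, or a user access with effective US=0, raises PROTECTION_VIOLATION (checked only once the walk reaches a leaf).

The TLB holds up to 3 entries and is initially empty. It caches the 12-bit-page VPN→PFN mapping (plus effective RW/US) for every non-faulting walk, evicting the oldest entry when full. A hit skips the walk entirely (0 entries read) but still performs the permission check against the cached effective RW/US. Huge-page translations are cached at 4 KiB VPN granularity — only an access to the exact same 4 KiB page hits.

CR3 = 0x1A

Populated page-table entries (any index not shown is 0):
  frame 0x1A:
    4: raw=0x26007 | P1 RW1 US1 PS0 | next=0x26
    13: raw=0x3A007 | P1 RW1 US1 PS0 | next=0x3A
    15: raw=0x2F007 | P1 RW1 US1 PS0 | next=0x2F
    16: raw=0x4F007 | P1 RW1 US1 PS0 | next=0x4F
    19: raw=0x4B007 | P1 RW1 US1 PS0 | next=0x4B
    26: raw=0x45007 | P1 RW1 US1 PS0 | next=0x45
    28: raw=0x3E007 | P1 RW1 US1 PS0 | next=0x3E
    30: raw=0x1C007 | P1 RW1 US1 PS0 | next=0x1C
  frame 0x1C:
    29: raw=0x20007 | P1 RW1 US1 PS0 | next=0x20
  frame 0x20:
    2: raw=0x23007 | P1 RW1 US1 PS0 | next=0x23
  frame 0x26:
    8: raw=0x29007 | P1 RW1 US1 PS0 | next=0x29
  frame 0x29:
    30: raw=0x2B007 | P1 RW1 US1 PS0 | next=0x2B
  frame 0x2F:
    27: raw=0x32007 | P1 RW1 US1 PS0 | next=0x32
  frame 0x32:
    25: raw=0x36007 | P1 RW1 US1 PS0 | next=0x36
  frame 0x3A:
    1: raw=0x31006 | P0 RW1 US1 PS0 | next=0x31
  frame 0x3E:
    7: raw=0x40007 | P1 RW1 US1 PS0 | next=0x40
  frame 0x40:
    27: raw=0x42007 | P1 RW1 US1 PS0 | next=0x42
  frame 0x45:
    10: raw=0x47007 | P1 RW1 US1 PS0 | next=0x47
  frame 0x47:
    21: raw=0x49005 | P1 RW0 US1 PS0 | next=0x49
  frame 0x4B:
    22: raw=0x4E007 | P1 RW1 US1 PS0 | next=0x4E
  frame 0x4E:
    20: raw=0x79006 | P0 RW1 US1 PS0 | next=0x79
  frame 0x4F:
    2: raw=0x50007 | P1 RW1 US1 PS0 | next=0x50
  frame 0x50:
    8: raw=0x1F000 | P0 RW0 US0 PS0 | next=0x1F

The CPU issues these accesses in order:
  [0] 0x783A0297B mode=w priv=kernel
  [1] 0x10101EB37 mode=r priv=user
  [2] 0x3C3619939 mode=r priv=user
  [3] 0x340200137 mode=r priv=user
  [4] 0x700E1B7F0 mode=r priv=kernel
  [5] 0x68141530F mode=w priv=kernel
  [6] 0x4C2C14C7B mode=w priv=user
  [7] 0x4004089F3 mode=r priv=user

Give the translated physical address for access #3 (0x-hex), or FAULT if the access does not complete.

Per-access translation:
#0 VA=0x783A0297B (w,kernel):
  L0 @0x1A[30] → 0x1C007  P=1,RW=1,US=1,PS=0
  L1 @0x1C[29] → 0x20007  P=1,RW=1,US=1,PS=0
  L2 @0x20[2] → 0x23007  P=1,RW=1,US=1,PS=0
  ✓ 0x2397B  — 3 lookups
#1 VA=0x10101EB37 (r,user):
  L0 @0x1A[4] → 0x26007  P=1,RW=1,US=1,PS=0
  L1 @0x26[8] → 0x29007  P=1,RW=1,US=1,PS=0
  L2 @0x29[30] → 0x2B007  P=1,RW=1,US=1,PS=0
  ✓ 0x2BB37  — 3 lookups
#2 VA=0x3C3619939 (r,user):
  L0 @0x1A[15] → 0x2F007  P=1,RW=1,US=1,PS=0
  L1 @0x2F[27] → 0x32007  P=1,RW=1,US=1,PS=0
  L2 @0x32[25] → 0x36007  P=1,RW=1,US=1,PS=0
  ✓ 0x36939  — 3 lookups
#3 VA=0x340200137 (r,user):
  L0 @0x1A[13] → 0x3A007  P=1,RW=1,US=1,PS=0
  L1 @0x3A[1] → 0x31006  P=0,RW=1,US=1,PS=0
  → PAGE_NOT_PRESENT  (2 entries read)
#4 VA=0x700E1B7F0 (r,kernel):
  L0 @0x1A[28] → 0x3E007  P=1,RW=1,US=1,PS=0
  L1 @0x3E[7] → 0x40007  P=1,RW=1,US=1,PS=0
  L2 @0x40[27] → 0x42007  P=1,RW=1,US=1,PS=0
  ✓ 0x427F0  — 3 lookups
#5 VA=0x68141530F (w,kernel):
  L0 @0x1A[26] → 0x45007  P=1,RW=1,US=1,PS=0
  L1 @0x45[10] → 0x47007  P=1,RW=1,US=1,PS=0
  L2 @0x47[21] → 0x49005  P=1,RW=0,US=1,PS=0
  → PROTECTION_VIOLATION  (3 entries read)
#6 VA=0x4C2C14C7B (w,user):
  L0 @0x1A[19] → 0x4B007  P=1,RW=1,US=1,PS=0
  L1 @0x4B[22] → 0x4E007  P=1,RW=1,US=1,PS=0
  L2 @0x4E[20] → 0x79006  P=0,RW=1,US=1,PS=0
  → PAGE_NOT_PRESENT  (3 entries read)
#7 VA=0x4004089F3 (r,user):
  L0 @0x1A[16] → 0x4F007  P=1,RW=1,US=1,PS=0
  L1 @0x4F[2] → 0x50007  P=1,RW=1,US=1,PS=0
  L2 @0x50[8] → 0x1F000  P=0,RW=0,US=0,PS=0
  → PAGE_NOT_PRESENT  (3 entries read)

Access #3 PA: FAULT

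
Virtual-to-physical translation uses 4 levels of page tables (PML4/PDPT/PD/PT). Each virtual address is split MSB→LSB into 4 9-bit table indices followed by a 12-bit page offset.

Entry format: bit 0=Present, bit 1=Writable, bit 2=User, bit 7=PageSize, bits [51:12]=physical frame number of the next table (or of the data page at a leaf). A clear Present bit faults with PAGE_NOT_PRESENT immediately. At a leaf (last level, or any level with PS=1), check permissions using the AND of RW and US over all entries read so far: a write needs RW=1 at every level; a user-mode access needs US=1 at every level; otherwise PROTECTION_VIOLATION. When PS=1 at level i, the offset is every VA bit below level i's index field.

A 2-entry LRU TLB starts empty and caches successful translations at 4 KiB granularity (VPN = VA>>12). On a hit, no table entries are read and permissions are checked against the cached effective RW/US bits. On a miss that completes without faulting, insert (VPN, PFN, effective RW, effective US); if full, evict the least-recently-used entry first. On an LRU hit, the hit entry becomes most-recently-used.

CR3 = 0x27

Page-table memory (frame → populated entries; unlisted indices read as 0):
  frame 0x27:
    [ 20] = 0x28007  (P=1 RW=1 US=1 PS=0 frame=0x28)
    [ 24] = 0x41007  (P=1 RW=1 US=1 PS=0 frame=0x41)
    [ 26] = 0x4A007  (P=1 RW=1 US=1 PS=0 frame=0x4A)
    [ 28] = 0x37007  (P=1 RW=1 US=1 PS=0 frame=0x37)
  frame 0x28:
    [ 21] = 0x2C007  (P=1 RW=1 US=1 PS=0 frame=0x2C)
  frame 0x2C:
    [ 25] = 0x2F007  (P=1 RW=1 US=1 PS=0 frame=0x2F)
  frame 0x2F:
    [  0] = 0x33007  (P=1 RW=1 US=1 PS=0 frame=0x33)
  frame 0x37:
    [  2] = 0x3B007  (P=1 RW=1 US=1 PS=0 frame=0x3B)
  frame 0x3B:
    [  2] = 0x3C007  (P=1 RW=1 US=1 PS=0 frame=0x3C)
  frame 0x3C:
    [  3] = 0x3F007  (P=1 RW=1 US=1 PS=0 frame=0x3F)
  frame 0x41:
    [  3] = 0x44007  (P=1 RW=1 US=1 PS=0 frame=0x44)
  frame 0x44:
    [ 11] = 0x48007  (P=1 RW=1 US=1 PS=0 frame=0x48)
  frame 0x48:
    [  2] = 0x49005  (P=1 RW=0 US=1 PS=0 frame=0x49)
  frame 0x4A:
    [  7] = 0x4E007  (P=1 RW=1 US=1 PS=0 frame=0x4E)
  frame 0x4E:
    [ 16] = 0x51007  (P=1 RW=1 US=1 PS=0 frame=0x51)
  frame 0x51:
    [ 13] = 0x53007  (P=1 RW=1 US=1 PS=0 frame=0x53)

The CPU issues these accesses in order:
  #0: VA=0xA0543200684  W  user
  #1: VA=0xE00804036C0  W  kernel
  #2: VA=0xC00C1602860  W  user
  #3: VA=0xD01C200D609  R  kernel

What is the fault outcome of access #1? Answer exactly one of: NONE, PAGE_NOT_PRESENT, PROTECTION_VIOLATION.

Walk each access:
#0 VA=0xA0543200684 (w,user):
  [0] read 0x27 idx=20: raw=0x28007 flags P=1 W=1 U=1 S=0
  [1] read 0x28 idx=21: raw=0x2C007 flags P=1 W=1 U=1 S=0
  [2] read 0x2C idx=25: raw=0x2F007 flags P=1 W=1 U=1 S=0
  [3] read 0x2F idx=0: raw=0x33007 flags P=1 W=1 U=1 S=0
  ⇒ phys 0x33684  [4 reads]
#1 VA=0xE00804036C0 (w,kernel):
  [0] read 0x27 idx=28: raw=0x37007 flags P=1 W=1 U=1 S=0
  [1] read 0x37 idx=2: raw=0x3B007 flags P=1 W=1 U=1 S=0
  [2] read 0x3B idx=2: raw=0x3C007 flags P=1 W=1 U=1 S=0
  [3] read 0x3C idx=3: raw=0x3F007 flags P=1 W=1 U=1 S=0
  ⇒ phys 0x3F6C0  [4 reads]
#2 VA=0xC00C1602860 (w,user):
  [0] read 0x27 idx=24: raw=0x41007 flags P=1 W=1 U=1 S=0
  [1] read 0x41 idx=3: raw=0x44007 flags P=1 W=1 U=1 S=0
  [2] read 0x44 idx=11: raw=0x48007 flags P=1 W=1 U=1 S=0
  [3] read 0x48 idx=2: raw=0x49005 flags P=1 W=0 U=1 S=0
  → PROTECTION_VIOLATION  (4 entries read)
#3 VA=0xD01C200D609 (r,kernel):
  [0] read 0x27 idx=26: raw=0x4A007 flags P=1 W=1 U=1 S=0
  [1] read 0x4A idx=7: raw=0x4E007 flags P=1 W=1 U=1 S=0
  [2] read 0x4E idx=16: raw=0x51007 flags P=1 W=1 U=1 S=0
  [3] read 0x51 idx=13: raw=0x53007 flags P=1 W=1 U=1 S=0
  ⇒ phys 0x53609  [4 reads]

Access #1 fault: NONE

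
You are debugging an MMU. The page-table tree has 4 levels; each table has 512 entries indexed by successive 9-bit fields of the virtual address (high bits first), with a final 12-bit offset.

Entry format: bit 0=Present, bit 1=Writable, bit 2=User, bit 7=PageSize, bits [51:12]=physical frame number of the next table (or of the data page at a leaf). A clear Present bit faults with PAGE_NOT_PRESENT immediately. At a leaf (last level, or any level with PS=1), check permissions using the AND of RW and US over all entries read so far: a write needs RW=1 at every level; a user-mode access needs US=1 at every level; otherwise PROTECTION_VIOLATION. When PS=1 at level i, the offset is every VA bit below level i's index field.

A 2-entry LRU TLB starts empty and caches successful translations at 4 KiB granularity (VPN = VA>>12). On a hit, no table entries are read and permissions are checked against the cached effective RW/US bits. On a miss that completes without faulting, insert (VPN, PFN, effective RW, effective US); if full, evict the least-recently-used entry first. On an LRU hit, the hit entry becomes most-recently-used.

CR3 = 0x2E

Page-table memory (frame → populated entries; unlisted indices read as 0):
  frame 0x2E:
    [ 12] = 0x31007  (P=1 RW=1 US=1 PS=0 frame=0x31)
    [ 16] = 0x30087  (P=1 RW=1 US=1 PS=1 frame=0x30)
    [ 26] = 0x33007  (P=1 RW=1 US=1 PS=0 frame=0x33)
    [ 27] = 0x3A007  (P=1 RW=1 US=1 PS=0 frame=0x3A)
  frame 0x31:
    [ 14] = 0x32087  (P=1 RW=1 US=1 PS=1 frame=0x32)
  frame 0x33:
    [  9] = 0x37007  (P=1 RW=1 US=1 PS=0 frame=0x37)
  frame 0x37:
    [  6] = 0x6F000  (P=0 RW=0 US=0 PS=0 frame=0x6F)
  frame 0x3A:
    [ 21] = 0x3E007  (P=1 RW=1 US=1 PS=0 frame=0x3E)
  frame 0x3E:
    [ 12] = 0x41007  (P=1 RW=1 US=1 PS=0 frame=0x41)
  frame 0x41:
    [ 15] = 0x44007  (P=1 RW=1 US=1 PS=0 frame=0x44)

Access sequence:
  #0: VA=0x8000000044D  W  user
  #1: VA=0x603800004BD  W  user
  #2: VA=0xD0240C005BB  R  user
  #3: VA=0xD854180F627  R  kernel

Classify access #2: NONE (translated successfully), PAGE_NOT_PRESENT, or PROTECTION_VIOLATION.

Per-access translation:
#0 VA=0x8000000044D (w,user):
  [0] read 0x2E idx=16: raw=0x30087 flags P=1 W=1 U=1 S=1
  ⇒ phys 0x3044D (huge @L0)  [1 reads]
#1 VA=0x603800004BD (w,user):
  [0] read 0x2E idx=12: raw=0x31007 flags P=1 W=1 U=1 S=0
  [1] read 0x31 idx=14: raw=0x32087 flags P=1 W=1 U=1 S=1
  ⇒ phys 0x324BD (huge @L1)  [2 reads]
#2 VA=0xD0240C005BB (r,user):
  [0] read 0x2E idx=26: raw=0x33007 flags P=1 W=1 U=1 S=0
  [1] read 0x33 idx=9: raw=0x37007 flags P=1 W=1 U=1 S=0
  [2] read 0x37 idx=6: raw=0x6F000 flags P=0 W=0 U=0 S=0
  ✗ PAGE_NOT_PRESENT  [3 reads]
#3 VA=0xD854180F627 (r,kernel):
  [0] read 0x2E idx=27: raw=0x3A007 flags P=1 W=1 U=1 S=0
  [1] read 0x3A idx=21: raw=0x3E007 flags P=1 W=1 U=1 S=0
  [2] read 0x3E idx=12: raw=0x41007 flags P=1 W=1 U=1 S=0
  [3] read 0x41 idx=15: raw=0x44007 flags P=1 W=1 U=1 S=0
  ⇒ phys 0x44627  [4 reads]

Access #2 fault: PAGE_NOT_PRESENT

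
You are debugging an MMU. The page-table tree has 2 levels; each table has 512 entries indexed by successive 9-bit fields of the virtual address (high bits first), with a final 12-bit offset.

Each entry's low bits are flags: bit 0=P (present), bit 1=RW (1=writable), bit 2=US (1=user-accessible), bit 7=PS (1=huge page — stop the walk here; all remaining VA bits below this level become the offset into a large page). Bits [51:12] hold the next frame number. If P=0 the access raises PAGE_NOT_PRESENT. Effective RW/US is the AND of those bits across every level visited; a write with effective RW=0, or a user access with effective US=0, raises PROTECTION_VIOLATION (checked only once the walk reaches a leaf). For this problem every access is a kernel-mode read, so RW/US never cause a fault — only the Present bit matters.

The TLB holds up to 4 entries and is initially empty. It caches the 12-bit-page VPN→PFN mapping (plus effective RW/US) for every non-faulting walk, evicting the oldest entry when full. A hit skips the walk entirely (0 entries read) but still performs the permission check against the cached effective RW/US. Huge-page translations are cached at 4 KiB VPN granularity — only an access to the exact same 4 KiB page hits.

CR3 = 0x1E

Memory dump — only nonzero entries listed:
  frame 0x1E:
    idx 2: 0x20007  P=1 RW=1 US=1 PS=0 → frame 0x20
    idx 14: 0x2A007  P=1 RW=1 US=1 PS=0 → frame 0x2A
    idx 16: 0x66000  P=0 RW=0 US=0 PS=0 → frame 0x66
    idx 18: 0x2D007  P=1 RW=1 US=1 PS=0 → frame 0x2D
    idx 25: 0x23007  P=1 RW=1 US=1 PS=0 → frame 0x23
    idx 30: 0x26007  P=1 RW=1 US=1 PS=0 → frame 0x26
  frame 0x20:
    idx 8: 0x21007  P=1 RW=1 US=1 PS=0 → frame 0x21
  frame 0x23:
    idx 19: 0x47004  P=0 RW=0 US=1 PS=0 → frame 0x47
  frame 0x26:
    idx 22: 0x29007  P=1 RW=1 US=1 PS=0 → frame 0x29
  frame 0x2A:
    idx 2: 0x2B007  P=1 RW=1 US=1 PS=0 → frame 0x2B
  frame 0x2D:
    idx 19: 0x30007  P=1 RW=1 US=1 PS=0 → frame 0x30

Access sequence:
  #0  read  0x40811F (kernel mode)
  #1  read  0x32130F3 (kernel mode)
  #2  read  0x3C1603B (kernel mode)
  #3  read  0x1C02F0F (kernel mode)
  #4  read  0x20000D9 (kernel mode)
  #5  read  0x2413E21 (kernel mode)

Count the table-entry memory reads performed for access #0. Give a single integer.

Walk each access:
#0 VA=0x40811F (r,kernel):
  L0 @0x1E[2] → 0x20007  P=1,RW=1,US=1,PS=0
  L1 @0x20[8] → 0x21007  P=1,RW=1,US=1,PS=0
  → PA=0x2111F  (2 entries read)
#1 VA=0x32130F3 (r,kernel):
  L0 @0x1E[25] → 0x23007  P=1,RW=1,US=1,PS=0
  L1 @0x23[19] → 0x47004  P=0,RW=0,US=1,PS=0
  ⇒ fault: PAGE_NOT_PRESENT  — 2 lookups
#2 VA=0x3C1603B (r,kernel):
  L0 @0x1E[30] → 0x26007  P=1,RW=1,US=1,PS=0
  L1 @0x26[22] → 0x29007  P=1,RW=1,US=1,PS=0
  → PA=0x2903B  (2 entries read)
#3 VA=0x1C02F0F (r,kernel):
  L0 @0x1E[14] → 0x2A007  P=1,RW=1,US=1,PS=0
  L1 @0x2A[2] → 0x2B007  P=1,RW=1,US=1,PS=0
  → PA=0x2BF0F  (2 entries read)
#4 VA=0x20000D9 (r,kernel):
  L0 @0x1E[16] → 0x66000  P=0,RW=0,US=0,PS=0
  ⇒ fault: PAGE_NOT_PRESENT  — 1 lookups
#5 VA=0x2413E21 (r,kernel):
  L0 @0x1E[18] → 0x2D007  P=1,RW=1,US=1,PS=0
  L1 @0x2D[19] → 0x30007  P=1,RW=1,US=1,PS=0
  → PA=0x30E21  (2 entries read)

Entries read for #0: 2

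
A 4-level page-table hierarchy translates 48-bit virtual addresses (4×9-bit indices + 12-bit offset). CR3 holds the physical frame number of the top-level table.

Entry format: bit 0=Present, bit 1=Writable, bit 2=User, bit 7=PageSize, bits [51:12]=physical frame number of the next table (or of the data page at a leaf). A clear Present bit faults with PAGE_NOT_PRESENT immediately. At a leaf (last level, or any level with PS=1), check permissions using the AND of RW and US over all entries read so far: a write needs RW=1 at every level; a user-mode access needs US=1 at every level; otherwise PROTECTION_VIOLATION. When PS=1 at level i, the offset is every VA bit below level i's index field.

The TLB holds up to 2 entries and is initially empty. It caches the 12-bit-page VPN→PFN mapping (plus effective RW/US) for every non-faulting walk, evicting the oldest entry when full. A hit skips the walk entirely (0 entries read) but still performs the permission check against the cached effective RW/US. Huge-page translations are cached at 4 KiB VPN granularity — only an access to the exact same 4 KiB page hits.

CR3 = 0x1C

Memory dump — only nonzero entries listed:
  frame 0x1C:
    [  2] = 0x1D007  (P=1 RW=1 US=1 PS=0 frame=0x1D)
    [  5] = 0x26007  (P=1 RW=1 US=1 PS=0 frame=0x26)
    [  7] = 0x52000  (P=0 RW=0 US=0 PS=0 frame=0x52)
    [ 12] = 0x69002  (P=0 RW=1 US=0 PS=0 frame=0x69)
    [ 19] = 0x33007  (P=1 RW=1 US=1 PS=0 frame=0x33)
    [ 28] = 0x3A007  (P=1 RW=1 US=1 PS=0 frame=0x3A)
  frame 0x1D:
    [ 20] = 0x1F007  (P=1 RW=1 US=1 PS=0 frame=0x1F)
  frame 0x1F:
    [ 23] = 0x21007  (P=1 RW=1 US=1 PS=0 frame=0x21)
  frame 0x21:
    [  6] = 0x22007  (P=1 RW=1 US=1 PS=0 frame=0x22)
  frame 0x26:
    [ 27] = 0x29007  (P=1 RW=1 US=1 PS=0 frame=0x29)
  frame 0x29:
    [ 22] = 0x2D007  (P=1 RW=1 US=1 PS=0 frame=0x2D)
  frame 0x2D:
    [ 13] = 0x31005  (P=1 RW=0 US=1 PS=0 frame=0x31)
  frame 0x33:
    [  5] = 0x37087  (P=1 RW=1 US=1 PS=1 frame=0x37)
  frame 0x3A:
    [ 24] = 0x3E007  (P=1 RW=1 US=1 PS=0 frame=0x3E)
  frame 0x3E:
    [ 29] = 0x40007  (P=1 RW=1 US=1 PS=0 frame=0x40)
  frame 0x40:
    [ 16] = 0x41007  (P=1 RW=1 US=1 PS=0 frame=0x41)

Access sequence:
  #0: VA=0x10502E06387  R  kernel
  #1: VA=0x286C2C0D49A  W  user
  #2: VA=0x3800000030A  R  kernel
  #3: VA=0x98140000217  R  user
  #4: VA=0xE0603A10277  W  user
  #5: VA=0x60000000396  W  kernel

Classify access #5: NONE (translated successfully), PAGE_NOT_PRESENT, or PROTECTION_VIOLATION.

Per-access translation:
#0 VA=0x10502E06387 (r,kernel):
  L0 @0x1C[2] → 0x1D007  P=1,RW=1,US=1,PS=0
  L1 @0x1D[20] → 0x1F007  P=1,RW=1,US=1,PS=0
  L2 @0x1F[23] → 0x21007  P=1,RW=1,US=1,PS=0
  L3 @0x21[6] → 0x22007  P=1,RW=1,US=1,PS=0
  ⇒ phys 0x22387  [4 reads]
#1 VA=0x286C2C0D49A (w,user):
  L0 @0x1C[5] → 0x26007  P=1,RW=1,US=1,PS=0
  L1 @0x26[27] → 0x29007  P=1,RW=1,US=1,PS=0
  L2 @0x29[22] → 0x2D007  P=1,RW=1,US=1,PS=0
  L3 @0x2D[13] → 0x31005  P=1,RW=0,US=1,PS=0
  ⇒ fault: PROTECTION_VIOLATION  — 4 lookups
#2 VA=0x3800000030A (r,kernel):
  L0 @0x1C[7] → 0x52000  P=0,RW=0,US=0,PS=0
  ⇒ fault: PAGE_NOT_PRESENT  — 1 lookups
#3 VA=0x98140000217 (r,user):
  L0 @0x1C[19] → 0x33007  P=1,RW=1,US=1,PS=0
  L1 @0x33[5] → 0x37087  P=1,RW=1,US=1,PS=1
  ⇒ phys 0x37217 (huge @L1)  [2 reads]
#4 VA=0xE0603A10277 (w,user):
  L0 @0x1C[28] → 0x3A007  P=1,RW=1,US=1,PS=0
  L1 @0x3A[24] → 0x3E007  P=1,RW=1,US=1,PS=0
  L2 @0x3E[29] → 0x40007  P=1,RW=1,US=1,PS=0
  L3 @0x40[16] → 0x41007  P=1,RW=1,US=1,PS=0
  ⇒ phys 0x41277  [4 reads]
#5 VA=0x60000000396 (w,kernel):
  L0 @0x1C[12] → 0x69002  P=0,RW=1,US=0,PS=0
  ⇒ fault: PAGE_NOT_PRESENT  — 1 lookups

Access #5 fault: PAGE_NOT_PRESENT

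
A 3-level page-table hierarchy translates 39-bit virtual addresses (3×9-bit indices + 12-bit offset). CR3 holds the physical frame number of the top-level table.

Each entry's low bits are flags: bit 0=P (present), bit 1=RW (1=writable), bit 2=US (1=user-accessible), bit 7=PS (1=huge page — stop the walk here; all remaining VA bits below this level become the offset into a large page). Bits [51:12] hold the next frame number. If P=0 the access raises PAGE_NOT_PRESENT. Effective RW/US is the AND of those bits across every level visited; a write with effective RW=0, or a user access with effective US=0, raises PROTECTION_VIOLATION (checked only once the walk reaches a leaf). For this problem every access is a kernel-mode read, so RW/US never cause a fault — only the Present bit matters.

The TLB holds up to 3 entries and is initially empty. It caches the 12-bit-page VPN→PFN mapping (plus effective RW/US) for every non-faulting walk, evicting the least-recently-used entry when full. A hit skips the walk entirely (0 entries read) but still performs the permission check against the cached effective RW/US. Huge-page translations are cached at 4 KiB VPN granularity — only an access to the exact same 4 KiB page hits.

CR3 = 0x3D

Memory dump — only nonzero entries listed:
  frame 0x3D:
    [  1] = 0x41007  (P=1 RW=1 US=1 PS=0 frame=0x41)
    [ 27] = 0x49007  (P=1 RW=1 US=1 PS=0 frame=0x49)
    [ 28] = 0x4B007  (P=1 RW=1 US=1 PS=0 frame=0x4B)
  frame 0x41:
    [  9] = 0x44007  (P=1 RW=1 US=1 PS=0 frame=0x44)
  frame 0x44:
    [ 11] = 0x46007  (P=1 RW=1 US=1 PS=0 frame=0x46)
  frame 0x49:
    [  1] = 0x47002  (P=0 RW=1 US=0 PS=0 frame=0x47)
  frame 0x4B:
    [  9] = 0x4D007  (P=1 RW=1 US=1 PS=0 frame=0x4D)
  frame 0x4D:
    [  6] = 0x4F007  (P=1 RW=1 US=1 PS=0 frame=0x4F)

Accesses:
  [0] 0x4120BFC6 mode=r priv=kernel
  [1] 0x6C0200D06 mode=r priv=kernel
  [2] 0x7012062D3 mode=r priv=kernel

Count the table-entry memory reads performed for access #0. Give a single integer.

Trace:
#0 VA=0x4120BFC6 (r,kernel):
  L0 @0x3D[1] → 0x41007  P=1,RW=1,US=1,PS=0
  L1 @0x41[9] → 0x44007  P=1,RW=1,US=1,PS=0
  L2 @0x44[11] → 0x46007  P=1,RW=1,US=1,PS=0
  ✓ 0x46FC6  — 3 lookups
#1 VA=0x6C0200D06 (r,kernel):
  L0 @0x3D[27] → 0x49007  P=1,RW=1,US=1,PS=0
  L1 @0x49[1] → 0x47002  P=0,RW=1,US=0,PS=0
  ✗ PAGE_NOT_PRESENT  [2 reads]
#2 VA=0x7012062D3 (r,kernel):
  L0 @0x3D[28] → 0x4B007  P=1,RW=1,US=1,PS=0
  L1 @0x4B[9] → 0x4D007  P=1,RW=1,US=1,PS=0
  L2 @0x4D[6] → 0x4F007  P=1,RW=1,US=1,PS=0
  ✓ 0x4F2D3  — 3 lookups

Entries read for #0: 3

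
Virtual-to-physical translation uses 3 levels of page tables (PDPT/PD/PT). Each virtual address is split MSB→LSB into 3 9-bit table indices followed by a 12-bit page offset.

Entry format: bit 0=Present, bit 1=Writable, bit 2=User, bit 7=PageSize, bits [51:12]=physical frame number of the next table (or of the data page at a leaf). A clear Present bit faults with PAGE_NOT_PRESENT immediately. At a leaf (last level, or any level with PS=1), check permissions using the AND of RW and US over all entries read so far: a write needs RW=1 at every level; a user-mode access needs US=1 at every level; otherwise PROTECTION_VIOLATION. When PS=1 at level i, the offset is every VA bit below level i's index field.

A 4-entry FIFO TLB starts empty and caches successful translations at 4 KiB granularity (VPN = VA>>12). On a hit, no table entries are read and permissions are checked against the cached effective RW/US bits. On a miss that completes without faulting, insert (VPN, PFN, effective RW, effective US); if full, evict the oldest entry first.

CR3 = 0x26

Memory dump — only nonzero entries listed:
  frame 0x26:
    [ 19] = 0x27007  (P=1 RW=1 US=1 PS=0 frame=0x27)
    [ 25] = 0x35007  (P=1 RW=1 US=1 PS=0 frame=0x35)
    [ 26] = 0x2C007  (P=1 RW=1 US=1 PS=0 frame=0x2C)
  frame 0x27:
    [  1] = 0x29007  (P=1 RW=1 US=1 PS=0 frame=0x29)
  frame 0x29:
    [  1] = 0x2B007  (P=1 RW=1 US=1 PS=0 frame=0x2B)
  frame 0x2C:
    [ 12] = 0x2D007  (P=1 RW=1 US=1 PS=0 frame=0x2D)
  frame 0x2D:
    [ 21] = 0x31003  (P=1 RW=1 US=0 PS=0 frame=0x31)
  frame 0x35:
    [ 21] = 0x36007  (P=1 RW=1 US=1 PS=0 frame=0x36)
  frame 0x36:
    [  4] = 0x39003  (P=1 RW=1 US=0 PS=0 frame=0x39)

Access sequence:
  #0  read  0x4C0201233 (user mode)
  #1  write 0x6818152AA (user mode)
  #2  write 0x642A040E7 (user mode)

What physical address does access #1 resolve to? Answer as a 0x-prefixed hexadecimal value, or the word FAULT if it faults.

Walk each access:
#0 VA=0x4C0201233 (r,user):
  lvl0: tbl 0x26, slot 19 ⇒ 0x27007 (P1/RW1/US1/PS0)
  lvl1: tbl 0x27, slot 1 ⇒ 0x29007 (P1/RW1/US1/PS0)
  lvl2: tbl 0x29, slot 1 ⇒ 0x2B007 (P1/RW1/US1/PS0)
  ✓ 0x2B233  — 3 lookups
#1 VA=0x6818152AA (w,user):
  lvl0: tbl 0x26, slot 26 ⇒ 0x2C007 (P1/RW1/US1/PS0)
  lvl1: tbl 0x2C, slot 12 ⇒ 0x2D007 (P1/RW1/US1/PS0)
  lvl2: tbl 0x2D, slot 21 ⇒ 0x31003 (P1/RW1/US0/PS0)
  ⇒ fault: PROTECTION_VIOLATION  — 3 lookups
#2 VA=0x642A040E7 (w,user):
  lvl0: tbl 0x26, slot 25 ⇒ 0x35007 (P1/RW1/US1/PS0)
  lvl1: tbl 0x35, slot 21 ⇒ 0x36007 (P1/RW1/US1/PS0)
  lvl2: tbl 0x36, slot 4 ⇒ 0x39003 (P1/RW1/US0/PS0)
  ⇒ fault: PROTECTION_VIOLATION  — 3 lookups

Access #1 PA: FAULT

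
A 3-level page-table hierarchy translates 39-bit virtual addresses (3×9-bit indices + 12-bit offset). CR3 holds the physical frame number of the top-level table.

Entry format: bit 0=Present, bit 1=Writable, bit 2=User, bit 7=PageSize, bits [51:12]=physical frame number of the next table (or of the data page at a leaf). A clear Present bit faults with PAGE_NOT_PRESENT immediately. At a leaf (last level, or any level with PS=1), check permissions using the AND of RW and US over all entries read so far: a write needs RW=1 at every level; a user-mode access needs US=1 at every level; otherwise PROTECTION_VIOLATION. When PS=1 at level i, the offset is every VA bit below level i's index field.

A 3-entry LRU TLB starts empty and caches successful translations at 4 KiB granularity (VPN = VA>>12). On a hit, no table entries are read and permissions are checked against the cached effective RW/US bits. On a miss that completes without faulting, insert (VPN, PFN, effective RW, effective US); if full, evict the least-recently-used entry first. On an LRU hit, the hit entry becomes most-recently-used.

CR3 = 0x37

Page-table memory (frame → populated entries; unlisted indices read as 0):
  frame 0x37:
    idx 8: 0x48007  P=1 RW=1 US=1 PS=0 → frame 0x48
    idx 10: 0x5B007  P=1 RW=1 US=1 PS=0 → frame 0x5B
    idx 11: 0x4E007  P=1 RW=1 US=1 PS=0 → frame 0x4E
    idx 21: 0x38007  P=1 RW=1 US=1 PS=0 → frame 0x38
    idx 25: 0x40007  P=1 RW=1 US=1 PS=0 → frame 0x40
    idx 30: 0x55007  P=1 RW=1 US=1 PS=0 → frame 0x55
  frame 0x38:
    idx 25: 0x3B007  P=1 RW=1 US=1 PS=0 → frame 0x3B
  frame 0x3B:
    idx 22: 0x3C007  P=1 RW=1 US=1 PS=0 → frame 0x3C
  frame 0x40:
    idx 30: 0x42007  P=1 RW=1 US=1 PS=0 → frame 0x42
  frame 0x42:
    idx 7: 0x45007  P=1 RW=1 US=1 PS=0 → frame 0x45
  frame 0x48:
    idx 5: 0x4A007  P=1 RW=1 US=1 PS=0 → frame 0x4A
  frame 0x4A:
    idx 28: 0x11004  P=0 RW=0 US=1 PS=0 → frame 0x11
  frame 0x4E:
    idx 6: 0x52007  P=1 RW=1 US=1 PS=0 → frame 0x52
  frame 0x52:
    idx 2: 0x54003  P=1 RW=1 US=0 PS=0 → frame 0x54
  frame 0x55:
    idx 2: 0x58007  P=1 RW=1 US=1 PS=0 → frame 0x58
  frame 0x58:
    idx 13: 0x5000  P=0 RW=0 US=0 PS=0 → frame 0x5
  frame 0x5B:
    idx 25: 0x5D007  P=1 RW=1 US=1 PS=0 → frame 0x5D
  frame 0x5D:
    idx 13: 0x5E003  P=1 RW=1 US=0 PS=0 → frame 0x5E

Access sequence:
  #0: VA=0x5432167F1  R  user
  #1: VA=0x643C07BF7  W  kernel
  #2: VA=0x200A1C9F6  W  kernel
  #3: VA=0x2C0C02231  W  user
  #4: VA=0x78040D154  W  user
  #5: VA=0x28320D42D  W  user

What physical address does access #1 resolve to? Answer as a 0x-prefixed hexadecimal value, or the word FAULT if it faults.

Walk each access:
#0 VA=0x5432167F1 (r,user):
  L0: frame=0x37 idx=21 entry=0x38007 [P=1 RW=1 US=1 PS=0]
  L1: frame=0x38 idx=25 entry=0x3B007 [P=1 RW=1 US=1 PS=0]
  L2: frame=0x3B idx=22 entry=0x3C007 [P=1 RW=1 US=1 PS=0]
  ✓ 0x3C7F1  — 3 lookups
#1 VA=0x643C07BF7 (w,kernel):
  L0: frame=0x37 idx=25 entry=0x40007 [P=1 RW=1 US=1 PS=0]
  L1: frame=0x40 idx=30 entry=0x42007 [P=1 RW=1 US=1 PS=0]
  L2: frame=0x42 idx=7 entry=0x45007 [P=1 RW=1 US=1 PS=0]
  ✓ 0x45BF7  — 3 lookups
#2 VA=0x200A1C9F6 (w,kernel):
  L0: frame=0x37 idx=8 entry=0x48007 [P=1 RW=1 US=1 PS=0]
  L1: frame=0x48 idx=5 entry=0x4A007 [P=1 RW=1 US=1 PS=0]
  L2: frame=0x4A idx=28 entry=0x11004 [P=0 RW=0 US=1 PS=0]
  → PAGE_NOT_PRESENT  (3 entries read)
#3 VA=0x2C0C02231 (w,user):
  L0: frame=0x37 idx=11 entry=0x4E007 [P=1 RW=1 US=1 PS=0]
  L1: frame=0x4E idx=6 entry=0x52007 [P=1 RW=1 US=1 PS=0]
  L2: frame=0x52 idx=2 entry=0x54003 [P=1 RW=1 US=0 PS=0]
  → PROTECTION_VIOLATION  (3 entries read)
#4 VA=0x78040D154 (w,user):
  L0: frame=0x37 idx=30 entry=0x55007 [P=1 RW=1 US=1 PS=0]
  L1: frame=0x55 idx=2 entry=0x58007 [P=1 RW=1 US=1 PS=0]
  L2: frame=0x58 idx=13 entry=0x5000 [P=0 RW=0 US=0 PS=0]
  → PAGE_NOT_PRESENT  (3 entries read)
#5 VA=0x28320D42D (w,user):
  L0: frame=0x37 idx=10 entry=0x5B007 [P=1 RW=1 US=1 PS=0]
  L1: frame=0x5B idx=25 entry=0x5D007 [P=1 RW=1 US=1 PS=0]
  L2: frame=0x5D idx=13 entry=0x5E003 [P=1 RW=1 US=0 PS=0]
  → PROTECTION_VIOLATION  (3 entries read)

Access #1 PA: 0x45BF7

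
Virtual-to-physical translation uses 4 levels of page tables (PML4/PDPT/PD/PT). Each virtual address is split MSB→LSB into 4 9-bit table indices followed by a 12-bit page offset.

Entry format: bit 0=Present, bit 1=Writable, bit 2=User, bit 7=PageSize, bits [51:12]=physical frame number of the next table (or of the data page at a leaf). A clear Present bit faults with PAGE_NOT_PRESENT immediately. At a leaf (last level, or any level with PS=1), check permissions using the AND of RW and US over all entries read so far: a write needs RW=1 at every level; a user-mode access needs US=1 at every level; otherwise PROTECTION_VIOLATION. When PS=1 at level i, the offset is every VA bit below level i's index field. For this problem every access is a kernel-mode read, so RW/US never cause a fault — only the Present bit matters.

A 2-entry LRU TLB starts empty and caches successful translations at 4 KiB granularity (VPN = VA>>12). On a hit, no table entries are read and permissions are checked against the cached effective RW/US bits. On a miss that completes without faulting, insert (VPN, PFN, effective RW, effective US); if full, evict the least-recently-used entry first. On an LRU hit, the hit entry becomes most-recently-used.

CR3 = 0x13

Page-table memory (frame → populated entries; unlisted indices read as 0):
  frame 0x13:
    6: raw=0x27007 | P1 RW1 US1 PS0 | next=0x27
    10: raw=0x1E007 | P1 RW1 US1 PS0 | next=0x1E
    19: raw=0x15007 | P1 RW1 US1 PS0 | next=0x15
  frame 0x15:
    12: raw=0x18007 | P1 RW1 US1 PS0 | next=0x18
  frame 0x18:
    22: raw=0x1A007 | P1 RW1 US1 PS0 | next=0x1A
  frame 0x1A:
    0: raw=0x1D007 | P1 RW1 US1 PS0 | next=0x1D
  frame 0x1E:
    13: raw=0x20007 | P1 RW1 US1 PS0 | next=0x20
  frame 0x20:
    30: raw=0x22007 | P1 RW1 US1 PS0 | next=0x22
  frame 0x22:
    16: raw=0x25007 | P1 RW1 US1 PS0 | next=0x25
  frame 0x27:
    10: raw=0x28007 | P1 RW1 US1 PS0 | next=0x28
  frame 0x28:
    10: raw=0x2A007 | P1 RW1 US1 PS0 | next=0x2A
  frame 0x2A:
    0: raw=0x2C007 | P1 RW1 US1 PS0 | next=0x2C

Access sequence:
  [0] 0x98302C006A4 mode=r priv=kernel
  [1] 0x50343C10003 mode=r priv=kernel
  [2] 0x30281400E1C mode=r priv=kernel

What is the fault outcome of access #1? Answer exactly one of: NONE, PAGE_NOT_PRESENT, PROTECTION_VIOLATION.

Walk each access:
#0 VA=0x98302C006A4 (r,kernel):
  L0: frame=0x13 idx=19 entry=0x15007 [P=1 RW=1 US=1 PS=0]
  L1: frame=0x15 idx=12 entry=0x18007 [P=1 RW=1 US=1 PS=0]
  L2: frame=0x18 idx=22 entry=0x1A007 [P=1 RW=1 US=1 PS=0]
  L3: frame=0x1A idx=0 entry=0x1D007 [P=1 RW=1 US=1 PS=0]
  → PA=0x1D6A4  (4 entries read)
#1 VA=0x50343C10003 (r,kernel):
  L0: frame=0x13 idx=10 entry=0x1E007 [P=1 RW=1 US=1 PS=0]
  L1: frame=0x1E idx=13 entry=0x20007 [P=1 RW=1 US=1 PS=0]
  L2: frame=0x20 idx=30 entry=0x22007 [P=1 RW=1 US=1 PS=0]
  L3: frame=0x22 idx=16 entry=0x25007 [P=1 RW=1 US=1 PS=0]
  → PA=0x25003  (4 entries read)
#2 VA=0x30281400E1C (r,kernel):
  L0: frame=0x13 idx=6 entry=0x27007 [P=1 RW=1 US=1 PS=0]
  L1: frame=0x27 idx=10 entry=0x28007 [P=1 RW=1 US=1 PS=0]
  L2: frame=0x28 idx=10 entry=0x2A007 [P=1 RW=1 US=1 PS=0]
  L3: frame=0x2A idx=0 entry=0x2C007 [P=1 RW=1 US=1 PS=0]
  → PA=0x2CE1C  (4 entries read)

Access #1 fault: NONE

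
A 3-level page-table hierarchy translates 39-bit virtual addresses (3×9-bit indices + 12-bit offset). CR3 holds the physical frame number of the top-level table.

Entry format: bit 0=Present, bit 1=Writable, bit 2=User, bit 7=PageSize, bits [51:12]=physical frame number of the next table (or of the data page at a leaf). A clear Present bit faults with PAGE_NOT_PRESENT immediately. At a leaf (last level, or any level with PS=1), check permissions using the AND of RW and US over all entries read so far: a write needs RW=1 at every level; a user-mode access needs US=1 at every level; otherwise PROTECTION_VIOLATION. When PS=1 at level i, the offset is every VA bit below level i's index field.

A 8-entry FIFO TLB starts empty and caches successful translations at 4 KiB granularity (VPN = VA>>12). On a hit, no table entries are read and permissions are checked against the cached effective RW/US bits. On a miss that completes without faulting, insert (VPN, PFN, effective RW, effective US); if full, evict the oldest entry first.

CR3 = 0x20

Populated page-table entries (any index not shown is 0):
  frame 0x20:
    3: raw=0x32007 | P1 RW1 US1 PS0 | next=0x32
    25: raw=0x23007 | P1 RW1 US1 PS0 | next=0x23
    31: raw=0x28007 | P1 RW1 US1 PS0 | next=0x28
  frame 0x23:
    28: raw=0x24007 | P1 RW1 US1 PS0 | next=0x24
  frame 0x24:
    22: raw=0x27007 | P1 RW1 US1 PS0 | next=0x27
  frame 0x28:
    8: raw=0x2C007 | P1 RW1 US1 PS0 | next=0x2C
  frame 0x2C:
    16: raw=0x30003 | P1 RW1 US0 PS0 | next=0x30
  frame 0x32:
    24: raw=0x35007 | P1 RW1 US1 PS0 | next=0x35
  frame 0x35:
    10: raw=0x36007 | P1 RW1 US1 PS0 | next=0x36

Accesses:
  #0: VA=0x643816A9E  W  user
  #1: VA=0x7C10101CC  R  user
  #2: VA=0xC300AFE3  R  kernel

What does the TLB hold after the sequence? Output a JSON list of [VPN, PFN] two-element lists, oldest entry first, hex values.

Walk each access:
#0 VA=0x643816A9E (w,user):
  [0] read 0x20 idx=25: raw=0x23007 flags P=1 W=1 U=1 S=0
  [1] read 0x23 idx=28: raw=0x24007 flags P=1 W=1 U=1 S=0
  [2] read 0x24 idx=22: raw=0x27007 flags P=1 W=1 U=1 S=0
  ✓ 0x27A9E  — 3 lookups
#1 VA=0x7C10101CC (r,user):
  [0] read 0x20 idx=31: raw=0x28007 flags P=1 W=1 U=1 S=0
  [1] read 0x28 idx=8: raw=0x2C007 flags P=1 W=1 U=1 S=0
  [2] read 0x2C idx=16: raw=0x30003 flags P=1 W=1 U=0 S=0
  ✗ PROTECTION_VIOLATION  [3 reads]
#2 VA=0xC300AFE3 (r,kernel):
  [0] read 0x20 idx=3: raw=0x32007 flags P=1 W=1 U=1 S=0
  [1] read 0x32 idx=24: raw=0x35007 flags P=1 W=1 U=1 S=0
  [2] read 0x35 idx=10: raw=0x36007 flags P=1 W=1 U=1 S=0
  ✓ 0x36FE3  — 3 lookups

TLB: [["0x643816", "0x27"], ["0xC300A", "0x36"]]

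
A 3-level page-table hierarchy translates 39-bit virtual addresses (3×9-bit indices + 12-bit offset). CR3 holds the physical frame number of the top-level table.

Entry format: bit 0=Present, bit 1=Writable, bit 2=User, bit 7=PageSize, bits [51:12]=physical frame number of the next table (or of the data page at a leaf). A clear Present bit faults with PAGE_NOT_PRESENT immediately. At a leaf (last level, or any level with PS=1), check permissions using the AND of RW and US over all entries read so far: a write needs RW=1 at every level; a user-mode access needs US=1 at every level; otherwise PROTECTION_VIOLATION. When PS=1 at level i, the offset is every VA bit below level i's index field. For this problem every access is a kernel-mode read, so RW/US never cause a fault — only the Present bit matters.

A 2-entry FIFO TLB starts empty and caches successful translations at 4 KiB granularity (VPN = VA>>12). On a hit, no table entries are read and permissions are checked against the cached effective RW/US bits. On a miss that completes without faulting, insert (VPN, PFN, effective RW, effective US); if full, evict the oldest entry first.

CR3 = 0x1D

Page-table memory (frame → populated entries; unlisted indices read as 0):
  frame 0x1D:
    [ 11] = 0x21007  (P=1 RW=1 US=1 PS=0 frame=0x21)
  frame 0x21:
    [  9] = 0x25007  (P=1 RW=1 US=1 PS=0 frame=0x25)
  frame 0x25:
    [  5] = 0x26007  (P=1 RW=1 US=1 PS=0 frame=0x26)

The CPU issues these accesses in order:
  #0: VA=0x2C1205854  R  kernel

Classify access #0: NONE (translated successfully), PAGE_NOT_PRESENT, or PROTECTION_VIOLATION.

Per-access translation:
#0 VA=0x2C1205854 (r,kernel):
  L0 @0x1D[11] → 0x21007  P=1,RW=1,US=1,PS=0
  L1 @0x21[9] → 0x25007  P=1,RW=1,US=1,PS=0
  L2 @0x25[5] → 0x26007  P=1,RW=1,US=1,PS=0
  → PA=0x26854  (3 entries read)

Access #0 fault: NONE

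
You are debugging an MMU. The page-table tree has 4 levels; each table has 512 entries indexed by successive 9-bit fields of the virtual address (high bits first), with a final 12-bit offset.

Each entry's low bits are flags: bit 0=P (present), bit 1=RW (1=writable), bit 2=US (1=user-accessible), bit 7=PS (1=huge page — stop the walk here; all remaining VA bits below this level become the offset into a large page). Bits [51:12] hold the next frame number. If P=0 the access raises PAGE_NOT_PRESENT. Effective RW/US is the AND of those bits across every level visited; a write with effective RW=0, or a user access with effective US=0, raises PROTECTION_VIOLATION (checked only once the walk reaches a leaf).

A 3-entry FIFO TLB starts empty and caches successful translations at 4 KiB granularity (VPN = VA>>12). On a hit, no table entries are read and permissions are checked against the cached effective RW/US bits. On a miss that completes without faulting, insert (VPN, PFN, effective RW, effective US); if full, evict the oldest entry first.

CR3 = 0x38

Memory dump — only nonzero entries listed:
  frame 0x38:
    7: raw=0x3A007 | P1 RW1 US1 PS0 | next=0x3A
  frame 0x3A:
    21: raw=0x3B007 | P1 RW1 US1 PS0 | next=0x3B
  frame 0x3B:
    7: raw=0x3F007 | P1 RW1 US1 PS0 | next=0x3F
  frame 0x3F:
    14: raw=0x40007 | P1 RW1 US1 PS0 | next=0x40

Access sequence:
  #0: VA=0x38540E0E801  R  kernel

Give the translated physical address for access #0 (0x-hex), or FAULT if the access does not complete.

Trace:
#0 VA=0x38540E0E801 (r,kernel):
  [0] read 0x38 idx=7: raw=0x3A007 flags P=1 W=1 U=1 S=0
  [1] read 0x3A idx=21: raw=0x3B007 flags P=1 W=1 U=1 S=0
  [2] read 0x3B idx=7: raw=0x3F007 flags P=1 W=1 U=1 S=0
  [3] read 0x3F idx=14: raw=0x40007 flags P=1 W=1 U=1 S=0
  ⇒ phys 0x40801  [4 reads]

Access #0 PA: 0x40801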